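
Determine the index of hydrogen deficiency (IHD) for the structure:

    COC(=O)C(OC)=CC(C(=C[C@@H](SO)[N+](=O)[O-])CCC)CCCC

4

Molecular formula from the SMILES: C16H27NO6S.
DoU = (2C + 2 + N − H − X)/2 = (2·16 + 2 + 1 − 27 − 0)/2 = 8/2 = 4.
(Structurally: 0 ring(s) + 4 π bond(s) = 4.)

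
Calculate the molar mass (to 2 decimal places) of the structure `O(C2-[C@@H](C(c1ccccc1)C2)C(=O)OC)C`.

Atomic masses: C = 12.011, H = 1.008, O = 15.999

Molecular formula: C13H16O3.
M = 13×12.011 + 16×1.008 + 3×15.999 = 220.27 g/mol.

220.27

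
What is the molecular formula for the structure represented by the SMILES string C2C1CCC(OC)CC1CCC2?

Heavy atoms from the SMILES: 11 C, 1 O.
Implicit hydrogens by atom environment:
  7 × C: 2 H each → 14
  3 × C: 1 H each → 3
  1 × C: 3 H
  1 × O: no H
  Total hydrogens = 20.
Molecular formula: C11H20O

C11H20O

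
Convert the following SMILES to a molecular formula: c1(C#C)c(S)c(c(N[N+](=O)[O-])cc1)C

C9H8N2O2S

Heavy atoms from the SMILES: 9 C, 2 N, 2 O, 1 S.
Implicit hydrogens by atom environment:
  4 × C (aromatic): no H
  2 × C (aromatic): 1 H each → 2
  1 × C: 3 H
  1 × C: 1 H
  1 × C: no H
  1 × N: 1 H
  1 × N (charge +1): no H
  1 × O: no H
  1 × O (charge -1): no H
  1 × S: 1 H
  Total hydrogens = 8.
Molecular formula: C9H8N2O2S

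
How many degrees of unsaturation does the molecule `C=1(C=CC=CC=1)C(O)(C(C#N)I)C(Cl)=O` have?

Molecular formula from the SMILES: C10H7ClINO2.
DoU = (2C + 2 + N − H − X)/2 = (2·10 + 2 + 1 − 7 − 2)/2 = 14/2 = 7.
(Structurally: 1 ring(s) + 6 π bond(s) = 7.)

7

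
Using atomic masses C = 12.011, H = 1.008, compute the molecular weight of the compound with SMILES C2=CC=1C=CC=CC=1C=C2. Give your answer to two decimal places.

Molecular formula: C10H8.
M = 10×12.011 + 8×1.008 = 128.17 g/mol.

128.17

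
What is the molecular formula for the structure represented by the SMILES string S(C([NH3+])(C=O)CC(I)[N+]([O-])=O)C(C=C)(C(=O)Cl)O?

C8H11ClIN2O5S+

Heavy atoms from the SMILES: 8 C, 1 Cl, 1 I, 2 N, 5 O, 1 S.
Implicit hydrogens by atom environment:
  3 × C: 1 H each → 3
  3 × C: no H
  3 × O: no H
  2 × C: 2 H each → 4
  1 × Cl: no H
  1 × I: no H
  1 × N (charge +1): 3 H
  1 × N (charge +1): no H
  1 × O: 1 H
  1 × O (charge -1): no H
  1 × S: no H
  Total hydrogens = 11.
Net charge +1.
Molecular formula: C8H11ClIN2O5S+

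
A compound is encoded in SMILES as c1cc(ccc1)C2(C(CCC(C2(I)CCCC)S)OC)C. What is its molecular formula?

C18H27IOS

Heavy atoms from the SMILES: 18 C, 1 I, 1 O, 1 S.
Implicit hydrogens by atom environment:
  5 × C: 2 H each → 10
  5 × C (aromatic): 1 H each → 5
  3 × C: 3 H each → 9
  2 × C: 1 H each → 2
  2 × C: no H
  1 × C (aromatic): no H
  1 × I: no H
  1 × O: no H
  1 × S: 1 H
  Total hydrogens = 27.
Molecular formula: C18H27IOS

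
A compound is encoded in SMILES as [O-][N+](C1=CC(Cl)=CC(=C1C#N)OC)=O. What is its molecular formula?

Heavy atoms from the SMILES: 8 C, 1 Cl, 2 N, 3 O.
Implicit hydrogens by atom environment:
  4 × C (aromatic): no H
  2 × C (aromatic): 1 H each → 2
  2 × O: no H
  1 × C: 3 H
  1 × C: no H
  1 × Cl: no H
  1 × N: no H
  1 × N (charge +1): no H
  1 × O (charge -1): no H
  Total hydrogens = 5.
Molecular formula: C8H5ClN2O3

C8H5ClN2O3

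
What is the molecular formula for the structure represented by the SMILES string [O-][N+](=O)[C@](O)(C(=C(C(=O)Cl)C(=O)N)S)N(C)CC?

C8H12ClN3O5S

Heavy atoms from the SMILES: 8 C, 1 Cl, 3 N, 5 O, 1 S.
Implicit hydrogens by atom environment:
  5 × C: no H
  3 × O: no H
  2 × C: 3 H each → 6
  1 × C: 2 H
  1 × Cl: no H
  1 × N: 2 H
  1 × N: no H
  1 × N (charge +1): no H
  1 × O: 1 H
  1 × O (charge -1): no H
  1 × S: 1 H
  Total hydrogens = 12.
Molecular formula: C8H12ClN3O5S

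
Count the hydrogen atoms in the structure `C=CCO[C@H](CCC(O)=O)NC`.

15

Hydrogens are implicit in SMILES; fill each atom to its normal valence:
  4 × C: 2 H each → 8
  2 × C: 1 H each → 2
  2 × O: no H
  1 × C: 3 H
  1 × C: no H
  1 × N: 1 H
  1 × O: 1 H
  Total hydrogens = 15.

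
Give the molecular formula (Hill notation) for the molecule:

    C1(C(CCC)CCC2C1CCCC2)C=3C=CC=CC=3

Heavy atoms from the SMILES: 19 C.
Implicit hydrogens by atom environment:
  8 × C: 2 H each → 16
  5 × C (aromatic): 1 H each → 5
  4 × C: 1 H each → 4
  1 × C: 3 H
  1 × C (aromatic): no H
  Total hydrogens = 28.
Molecular formula: C19H28

C19H28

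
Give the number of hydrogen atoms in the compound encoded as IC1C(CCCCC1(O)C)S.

15

Hydrogens are implicit in SMILES; fill each atom to its normal valence:
  4 × C: 2 H each → 8
  2 × C: 1 H each → 2
  1 × C: 3 H
  1 × C: no H
  1 × I: no H
  1 × O: 1 H
  1 × S: 1 H
  Total hydrogens = 15.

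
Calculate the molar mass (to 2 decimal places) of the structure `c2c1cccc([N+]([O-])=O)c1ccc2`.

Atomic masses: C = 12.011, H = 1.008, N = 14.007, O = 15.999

Molecular formula: C10H7NO2.
M = 10×12.011 + 7×1.008 + 1×14.007 + 2×15.999 = 173.17 g/mol.

173.17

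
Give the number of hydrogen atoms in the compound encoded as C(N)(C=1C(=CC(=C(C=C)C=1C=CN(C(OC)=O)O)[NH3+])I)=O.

15

Hydrogens are implicit in SMILES; fill each atom to its normal valence:
  5 × C (aromatic): no H
  3 × C: 1 H each → 3
  3 × O: no H
  2 × C: no H
  1 × C: 3 H
  1 × C: 2 H
  1 × C (aromatic): 1 H
  1 × I: no H
  1 × N (charge +1): 3 H
  1 × N: 2 H
  1 × N: no H
  1 × O: 1 H
  Total hydrogens = 15.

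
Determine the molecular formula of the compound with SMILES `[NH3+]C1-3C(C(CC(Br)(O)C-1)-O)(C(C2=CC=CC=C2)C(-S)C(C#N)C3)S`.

Heavy atoms from the SMILES: 1 Br, 17 C, 2 N, 2 O, 2 S.
Implicit hydrogens by atom environment:
  5 × C (aromatic): 1 H each → 5
  4 × C: 1 H each → 4
  4 × C: no H
  3 × C: 2 H each → 6
  2 × O: 1 H each → 2
  2 × S: 1 H each → 2
  1 × Br: no H
  1 × C (aromatic): no H
  1 × N (charge +1): 3 H
  1 × N: no H
  Total hydrogens = 22.
Net charge +1.
Molecular formula: C17H22BrN2O2S2+

C17H22BrN2O2S2+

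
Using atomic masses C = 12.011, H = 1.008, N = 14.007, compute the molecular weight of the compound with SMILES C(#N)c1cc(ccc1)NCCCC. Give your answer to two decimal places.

174.25

Molecular formula: C11H14N2.
M = 11×12.011 + 14×1.008 + 2×14.007 = 174.25 g/mol.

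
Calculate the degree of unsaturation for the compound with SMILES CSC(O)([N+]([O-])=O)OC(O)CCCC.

1

Molecular formula from the SMILES: C7H15NO5S.
DoU = (2C + 2 + N − H − X)/2 = (2·7 + 2 + 1 − 15 − 0)/2 = 2/2 = 1.
(Structurally: 0 ring(s) + 1 π bond(s) = 1.)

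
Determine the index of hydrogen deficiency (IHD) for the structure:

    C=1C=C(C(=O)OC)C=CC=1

Molecular formula from the SMILES: C8H8O2.
DoU = (2C + 2 + N − H − X)/2 = (2·8 + 2 + 0 − 8 − 0)/2 = 10/2 = 5.
(Structurally: 1 ring(s) + 4 π bond(s) = 5.)

5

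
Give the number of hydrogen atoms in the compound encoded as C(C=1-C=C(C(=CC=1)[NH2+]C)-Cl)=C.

11

Hydrogens are implicit in SMILES; fill each atom to its normal valence:
  3 × C (aromatic): 1 H each → 3
  3 × C (aromatic): no H
  1 × C: 3 H
  1 × C: 2 H
  1 × C: 1 H
  1 × Cl: no H
  1 × N (charge +1): 2 H
  Total hydrogens = 11.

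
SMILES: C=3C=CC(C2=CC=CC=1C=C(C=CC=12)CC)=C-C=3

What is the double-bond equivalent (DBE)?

11

Molecular formula from the SMILES: C18H16.
DoU = (2C + 2 + N − H − X)/2 = (2·18 + 2 + 0 − 16 − 0)/2 = 22/2 = 11.
(Structurally: 3 ring(s) + 8 π bond(s) = 11.)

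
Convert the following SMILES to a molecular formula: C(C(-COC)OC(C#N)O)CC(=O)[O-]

Heavy atoms from the SMILES: 8 C, 1 N, 5 O.
Implicit hydrogens by atom environment:
  3 × C: 2 H each → 6
  3 × O: no H
  2 × C: 1 H each → 2
  2 × C: no H
  1 × C: 3 H
  1 × N: no H
  1 × O: 1 H
  1 × O (charge -1): no H
  Total hydrogens = 12.
Net charge -1.
Molecular formula: C8H12NO5-

C8H12NO5-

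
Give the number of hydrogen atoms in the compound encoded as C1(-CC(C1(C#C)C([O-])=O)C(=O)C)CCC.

15

Hydrogens are implicit in SMILES; fill each atom to its normal valence:
  4 × C: no H
  3 × C: 2 H each → 6
  3 × C: 1 H each → 3
  2 × C: 3 H each → 6
  2 × O: no H
  1 × O (charge -1): no H
  Total hydrogens = 15.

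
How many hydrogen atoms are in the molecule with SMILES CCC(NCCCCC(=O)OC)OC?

21

Hydrogens are implicit in SMILES; fill each atom to its normal valence:
  5 × C: 2 H each → 10
  3 × C: 3 H each → 9
  3 × O: no H
  1 × C: 1 H
  1 × C: no H
  1 × N: 1 H
  Total hydrogens = 21.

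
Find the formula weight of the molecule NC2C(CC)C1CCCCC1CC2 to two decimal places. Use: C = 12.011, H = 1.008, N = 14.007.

Molecular formula: C12H23N.
M = 12×12.011 + 23×1.008 + 1×14.007 = 181.32 g/mol.

181.32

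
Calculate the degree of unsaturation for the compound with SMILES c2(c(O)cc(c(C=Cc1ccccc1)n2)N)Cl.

9

Molecular formula from the SMILES: C13H11ClN2O.
DoU = (2C + 2 + N − H − X)/2 = (2·13 + 2 + 2 − 11 − 1)/2 = 18/2 = 9.
(Structurally: 2 ring(s) + 7 π bond(s) = 9.)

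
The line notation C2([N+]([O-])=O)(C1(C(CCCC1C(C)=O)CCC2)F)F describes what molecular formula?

C12H17F2NO3

Heavy atoms from the SMILES: 12 C, 2 F, 1 N, 3 O.
Implicit hydrogens by atom environment:
  6 × C: 2 H each → 12
  3 × C: no H
  2 × C: 1 H each → 2
  2 × F: no H
  2 × O: no H
  1 × C: 3 H
  1 × N (charge +1): no H
  1 × O (charge -1): no H
  Total hydrogens = 17.
Molecular formula: C12H17F2NO3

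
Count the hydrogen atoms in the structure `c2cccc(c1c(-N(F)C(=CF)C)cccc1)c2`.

Hydrogens are implicit in SMILES; fill each atom to its normal valence:
  9 × C (aromatic): 1 H each → 9
  3 × C (aromatic): no H
  2 × F: no H
  1 × C: 3 H
  1 × C: 1 H
  1 × C: no H
  1 × N: no H
  Total hydrogens = 13.

13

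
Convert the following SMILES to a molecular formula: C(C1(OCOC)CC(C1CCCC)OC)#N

C12H21NO3

Heavy atoms from the SMILES: 12 C, 1 N, 3 O.
Implicit hydrogens by atom environment:
  5 × C: 2 H each → 10
  3 × C: 3 H each → 9
  3 × O: no H
  2 × C: 1 H each → 2
  2 × C: no H
  1 × N: no H
  Total hydrogens = 21.
Molecular formula: C12H21NO3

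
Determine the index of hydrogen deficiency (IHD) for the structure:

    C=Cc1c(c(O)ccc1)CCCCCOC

5

Molecular formula from the SMILES: C14H20O2.
DoU = (2C + 2 + N − H − X)/2 = (2·14 + 2 + 0 − 20 − 0)/2 = 10/2 = 5.
(Structurally: 1 ring(s) + 4 π bond(s) = 5.)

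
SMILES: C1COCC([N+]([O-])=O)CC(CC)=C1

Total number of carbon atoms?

9

The symbol for carbon appears 9 times in the SMILES.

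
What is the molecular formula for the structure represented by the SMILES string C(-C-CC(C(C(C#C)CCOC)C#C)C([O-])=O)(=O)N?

C14H18NO4-

Heavy atoms from the SMILES: 14 C, 1 N, 4 O.
Implicit hydrogens by atom environment:
  5 × C: 1 H each → 5
  4 × C: 2 H each → 8
  4 × C: no H
  3 × O: no H
  1 × C: 3 H
  1 × N: 2 H
  1 × O (charge -1): no H
  Total hydrogens = 18.
Net charge -1.
Molecular formula: C14H18NO4-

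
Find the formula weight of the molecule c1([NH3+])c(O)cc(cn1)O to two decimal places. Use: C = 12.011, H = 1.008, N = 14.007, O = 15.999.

127.12

Molecular formula: C5H7N2O2+.
M = 5×12.011 + 7×1.008 + 2×14.007 + 2×15.999 = 127.12 g/mol.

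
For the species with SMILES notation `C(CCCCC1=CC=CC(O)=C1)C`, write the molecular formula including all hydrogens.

C12H18O

Heavy atoms from the SMILES: 12 C, 1 O.
Implicit hydrogens by atom environment:
  5 × C: 2 H each → 10
  4 × C (aromatic): 1 H each → 4
  2 × C (aromatic): no H
  1 × C: 3 H
  1 × O: 1 H
  Total hydrogens = 18.
Molecular formula: C12H18O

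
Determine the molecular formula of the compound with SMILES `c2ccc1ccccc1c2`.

C10H8

Heavy atoms from the SMILES: 10 C.
Implicit hydrogens by atom environment:
  8 × C (aromatic): 1 H each → 8
  2 × C (aromatic): no H
  Total hydrogens = 8.
Molecular formula: C10H8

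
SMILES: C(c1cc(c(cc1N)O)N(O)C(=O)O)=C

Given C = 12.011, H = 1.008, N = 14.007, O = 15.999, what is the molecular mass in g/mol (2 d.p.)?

210.19

Molecular formula: C9H10N2O4.
M = 9×12.011 + 10×1.008 + 2×14.007 + 4×15.999 = 210.19 g/mol.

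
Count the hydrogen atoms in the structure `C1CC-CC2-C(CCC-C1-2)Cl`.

17

Hydrogens are implicit in SMILES; fill each atom to its normal valence:
  7 × C: 2 H each → 14
  3 × C: 1 H each → 3
  1 × Cl: no H
  Total hydrogens = 17.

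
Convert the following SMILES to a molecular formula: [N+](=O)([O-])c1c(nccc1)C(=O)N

C6H5N3O3

Heavy atoms from the SMILES: 6 C, 3 N, 3 O.
Implicit hydrogens by atom environment:
  3 × C (aromatic): 1 H each → 3
  2 × C (aromatic): no H
  2 × O: no H
  1 × C: no H
  1 × N: 2 H
  1 × N (aromatic): no H
  1 × N (charge +1): no H
  1 × O (charge -1): no H
  Total hydrogens = 5.
Molecular formula: C6H5N3O3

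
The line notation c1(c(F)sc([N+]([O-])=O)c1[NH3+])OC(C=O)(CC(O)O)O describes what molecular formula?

Heavy atoms from the SMILES: 8 C, 1 F, 2 N, 7 O, 1 S.
Implicit hydrogens by atom environment:
  4 × C (aromatic): no H
  3 × O: 1 H each → 3
  3 × O: no H
  2 × C: 1 H each → 2
  1 × C: 2 H
  1 × C: no H
  1 × F: no H
  1 × N (charge +1): 3 H
  1 × N (charge +1): no H
  1 × O (charge -1): no H
  1 × S (aromatic): no H
  Total hydrogens = 10.
Net charge +1.
Molecular formula: C8H10FN2O7S+

C8H10FN2O7S+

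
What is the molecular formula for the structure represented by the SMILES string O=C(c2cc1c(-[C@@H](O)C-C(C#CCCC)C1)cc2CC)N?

Heavy atoms from the SMILES: 18 C, 1 N, 2 O.
Implicit hydrogens by atom environment:
  5 × C: 2 H each → 10
  4 × C (aromatic): no H
  3 × C: no H
  2 × C: 3 H each → 6
  2 × C (aromatic): 1 H each → 2
  2 × C: 1 H each → 2
  1 × N: 2 H
  1 × O: 1 H
  1 × O: no H
  Total hydrogens = 23.
Molecular formula: C18H23NO2

C18H23NO2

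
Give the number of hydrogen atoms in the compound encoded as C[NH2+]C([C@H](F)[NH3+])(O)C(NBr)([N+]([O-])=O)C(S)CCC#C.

18

Hydrogens are implicit in SMILES; fill each atom to its normal valence:
  3 × C: 1 H each → 3
  3 × C: no H
  2 × C: 2 H each → 4
  1 × Br: no H
  1 × C: 3 H
  1 × F: no H
  1 × N (charge +1): 3 H
  1 × N (charge +1): 2 H
  1 × N: 1 H
  1 × N (charge +1): no H
  1 × O: 1 H
  1 × O: no H
  1 × O (charge -1): no H
  1 × S: 1 H
  Total hydrogens = 18.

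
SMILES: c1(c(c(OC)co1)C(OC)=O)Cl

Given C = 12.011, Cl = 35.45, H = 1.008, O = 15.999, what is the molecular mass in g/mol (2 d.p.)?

Molecular formula: C7H7ClO4.
M = 7×12.011 + 1×35.45 + 7×1.008 + 4×15.999 = 190.58 g/mol.

190.58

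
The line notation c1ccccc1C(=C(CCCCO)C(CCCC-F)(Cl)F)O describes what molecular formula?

Heavy atoms from the SMILES: 17 C, 1 Cl, 2 F, 2 O.
Implicit hydrogens by atom environment:
  8 × C: 2 H each → 16
  5 × C (aromatic): 1 H each → 5
  3 × C: no H
  2 × F: no H
  2 × O: 1 H each → 2
  1 × C (aromatic): no H
  1 × Cl: no H
  Total hydrogens = 23.
Molecular formula: C17H23ClF2O2

C17H23ClF2O2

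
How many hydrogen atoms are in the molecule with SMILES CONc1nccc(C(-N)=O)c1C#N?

8

Hydrogens are implicit in SMILES; fill each atom to its normal valence:
  3 × C (aromatic): no H
  2 × C (aromatic): 1 H each → 2
  2 × C: no H
  2 × O: no H
  1 × C: 3 H
  1 × N: 2 H
  1 × N: 1 H
  1 × N (aromatic): no H
  1 × N: no H
  Total hydrogens = 8.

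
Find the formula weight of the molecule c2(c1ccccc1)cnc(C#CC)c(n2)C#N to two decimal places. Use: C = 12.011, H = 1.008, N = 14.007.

219.25

Molecular formula: C14H9N3.
M = 14×12.011 + 9×1.008 + 3×14.007 = 219.25 g/mol.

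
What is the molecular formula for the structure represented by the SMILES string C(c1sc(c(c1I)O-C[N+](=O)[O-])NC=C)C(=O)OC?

Heavy atoms from the SMILES: 10 C, 1 I, 2 N, 5 O, 1 S.
Implicit hydrogens by atom environment:
  4 × C (aromatic): no H
  4 × O: no H
  3 × C: 2 H each → 6
  1 × C: 3 H
  1 × C: 1 H
  1 × C: no H
  1 × I: no H
  1 × N: 1 H
  1 × N (charge +1): no H
  1 × O (charge -1): no H
  1 × S (aromatic): no H
  Total hydrogens = 11.
Molecular formula: C10H11IN2O5S

C10H11IN2O5S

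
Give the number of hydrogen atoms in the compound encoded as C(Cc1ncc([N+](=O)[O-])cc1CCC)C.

Hydrogens are implicit in SMILES; fill each atom to its normal valence:
  4 × C: 2 H each → 8
  3 × C (aromatic): no H
  2 × C: 3 H each → 6
  2 × C (aromatic): 1 H each → 2
  1 × N (aromatic): no H
  1 × N (charge +1): no H
  1 × O: no H
  1 × O (charge -1): no H
  Total hydrogens = 16.

16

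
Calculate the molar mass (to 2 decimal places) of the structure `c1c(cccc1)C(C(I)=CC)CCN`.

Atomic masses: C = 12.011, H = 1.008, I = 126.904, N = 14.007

Molecular formula: C12H16IN.
M = 12×12.011 + 16×1.008 + 1×126.904 + 1×14.007 = 301.17 g/mol.

301.17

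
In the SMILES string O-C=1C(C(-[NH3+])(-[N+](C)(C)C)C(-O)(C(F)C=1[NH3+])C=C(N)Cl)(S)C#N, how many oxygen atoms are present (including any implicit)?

2

The symbol for oxygen appears 2 times in the SMILES.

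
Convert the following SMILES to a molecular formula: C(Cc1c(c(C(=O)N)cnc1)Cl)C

C9H11ClN2O

Heavy atoms from the SMILES: 9 C, 1 Cl, 2 N, 1 O.
Implicit hydrogens by atom environment:
  3 × C (aromatic): no H
  2 × C: 2 H each → 4
  2 × C (aromatic): 1 H each → 2
  1 × C: 3 H
  1 × C: no H
  1 × Cl: no H
  1 × N: 2 H
  1 × N (aromatic): no H
  1 × O: no H
  Total hydrogens = 11.
Molecular formula: C9H11ClN2O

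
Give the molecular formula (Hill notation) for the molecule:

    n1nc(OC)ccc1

C5H6N2O

Heavy atoms from the SMILES: 5 C, 2 N, 1 O.
Implicit hydrogens by atom environment:
  3 × C (aromatic): 1 H each → 3
  2 × N (aromatic): no H
  1 × C: 3 H
  1 × C (aromatic): no H
  1 × O: no H
  Total hydrogens = 6.
Molecular formula: C5H6N2O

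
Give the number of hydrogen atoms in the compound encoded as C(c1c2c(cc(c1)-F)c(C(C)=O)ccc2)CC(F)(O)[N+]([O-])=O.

Hydrogens are implicit in SMILES; fill each atom to its normal valence:
  5 × C (aromatic): 1 H each → 5
  5 × C (aromatic): no H
  2 × C: 2 H each → 4
  2 × C: no H
  2 × F: no H
  2 × O: no H
  1 × C: 3 H
  1 × N (charge +1): no H
  1 × O: 1 H
  1 × O (charge -1): no H
  Total hydrogens = 13.

13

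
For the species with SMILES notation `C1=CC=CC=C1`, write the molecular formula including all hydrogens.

C6H6

Heavy atoms from the SMILES: 6 C.
Implicit hydrogens by atom environment:
  6 × C (aromatic): 1 H each → 6
  Total hydrogens = 6.
Molecular formula: C6H6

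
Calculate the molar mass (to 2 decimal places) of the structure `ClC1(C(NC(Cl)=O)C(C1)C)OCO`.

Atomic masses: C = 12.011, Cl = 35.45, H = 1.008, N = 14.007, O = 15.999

228.07

Molecular formula: C7H11Cl2NO3.
M = 7×12.011 + 2×35.45 + 11×1.008 + 1×14.007 + 3×15.999 = 228.07 g/mol.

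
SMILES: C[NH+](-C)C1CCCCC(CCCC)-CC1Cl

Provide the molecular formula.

C14H29ClN+

Heavy atoms from the SMILES: 14 C, 1 Cl, 1 N.
Implicit hydrogens by atom environment:
  8 × C: 2 H each → 16
  3 × C: 3 H each → 9
  3 × C: 1 H each → 3
  1 × Cl: no H
  1 × N (charge +1): 1 H
  Total hydrogens = 29.
Net charge +1.
Molecular formula: C14H29ClN+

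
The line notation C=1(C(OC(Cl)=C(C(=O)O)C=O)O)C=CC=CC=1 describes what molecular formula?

Heavy atoms from the SMILES: 11 C, 1 Cl, 5 O.
Implicit hydrogens by atom environment:
  5 × C (aromatic): 1 H each → 5
  3 × C: no H
  3 × O: no H
  2 × C: 1 H each → 2
  2 × O: 1 H each → 2
  1 × C (aromatic): no H
  1 × Cl: no H
  Total hydrogens = 9.
Molecular formula: C11H9ClO5

C11H9ClO5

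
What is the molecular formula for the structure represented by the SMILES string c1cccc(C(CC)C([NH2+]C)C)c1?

C12H20N+

Heavy atoms from the SMILES: 12 C, 1 N.
Implicit hydrogens by atom environment:
  5 × C (aromatic): 1 H each → 5
  3 × C: 3 H each → 9
  2 × C: 1 H each → 2
  1 × C: 2 H
  1 × C (aromatic): no H
  1 × N (charge +1): 2 H
  Total hydrogens = 20.
Net charge +1.
Molecular formula: C12H20N+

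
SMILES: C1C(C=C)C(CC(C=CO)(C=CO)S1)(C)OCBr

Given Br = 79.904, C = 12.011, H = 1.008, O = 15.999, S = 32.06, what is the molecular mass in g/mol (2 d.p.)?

335.26

Molecular formula: C13H19BrO3S.
M = 1×79.904 + 13×12.011 + 19×1.008 + 3×15.999 + 1×32.06 = 335.26 g/mol.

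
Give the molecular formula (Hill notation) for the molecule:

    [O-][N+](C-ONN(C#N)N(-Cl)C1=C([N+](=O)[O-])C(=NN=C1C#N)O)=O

Heavy atoms from the SMILES: 7 C, 1 Cl, 9 N, 6 O.
Implicit hydrogens by atom environment:
  4 × C (aromatic): no H
  4 × N: no H
  3 × O: no H
  2 × C: no H
  2 × N (aromatic): no H
  2 × N (charge +1): no H
  2 × O (charge -1): no H
  1 × C: 2 H
  1 × Cl: no H
  1 × N: 1 H
  1 × O: 1 H
  Total hydrogens = 4.
Molecular formula: C7H4ClN9O6

C7H4ClN9O6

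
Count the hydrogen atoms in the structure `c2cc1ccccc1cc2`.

8

Hydrogens are implicit in SMILES; fill each atom to its normal valence:
  8 × C (aromatic): 1 H each → 8
  2 × C (aromatic): no H
  Total hydrogens = 8.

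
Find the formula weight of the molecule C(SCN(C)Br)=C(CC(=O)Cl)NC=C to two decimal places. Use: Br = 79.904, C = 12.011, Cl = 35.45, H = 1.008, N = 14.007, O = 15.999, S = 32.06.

299.61

Molecular formula: C8H12BrClN2OS.
M = 1×79.904 + 8×12.011 + 1×35.45 + 12×1.008 + 2×14.007 + 1×15.999 + 1×32.06 = 299.61 g/mol.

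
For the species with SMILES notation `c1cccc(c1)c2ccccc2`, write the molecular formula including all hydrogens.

C12H10

Heavy atoms from the SMILES: 12 C.
Implicit hydrogens by atom environment:
  10 × C (aromatic): 1 H each → 10
  2 × C (aromatic): no H
  Total hydrogens = 10.
Molecular formula: C12H10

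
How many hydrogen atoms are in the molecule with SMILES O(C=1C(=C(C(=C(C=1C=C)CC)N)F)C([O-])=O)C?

Hydrogens are implicit in SMILES; fill each atom to its normal valence:
  6 × C (aromatic): no H
  2 × C: 3 H each → 6
  2 × C: 2 H each → 4
  2 × O: no H
  1 × C: 1 H
  1 × C: no H
  1 × F: no H
  1 × N: 2 H
  1 × O (charge -1): no H
  Total hydrogens = 13.

13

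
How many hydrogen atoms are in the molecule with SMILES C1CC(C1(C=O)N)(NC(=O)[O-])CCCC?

Hydrogens are implicit in SMILES; fill each atom to its normal valence:
  5 × C: 2 H each → 10
  3 × C: no H
  2 × O: no H
  1 × C: 3 H
  1 × C: 1 H
  1 × N: 2 H
  1 × N: 1 H
  1 × O (charge -1): no H
  Total hydrogens = 17.

17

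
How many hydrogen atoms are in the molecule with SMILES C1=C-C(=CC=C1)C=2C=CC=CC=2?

10

Hydrogens are implicit in SMILES; fill each atom to its normal valence:
  10 × C (aromatic): 1 H each → 10
  2 × C (aromatic): no H
  Total hydrogens = 10.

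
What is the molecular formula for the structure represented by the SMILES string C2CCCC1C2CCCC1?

C10H18

Heavy atoms from the SMILES: 10 C.
Implicit hydrogens by atom environment:
  8 × C: 2 H each → 16
  2 × C: 1 H each → 2
  Total hydrogens = 18.
Molecular formula: C10H18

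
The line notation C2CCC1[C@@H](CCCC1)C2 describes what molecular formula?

C10H18

Heavy atoms from the SMILES: 10 C.
Implicit hydrogens by atom environment:
  8 × C: 2 H each → 16
  2 × C: 1 H each → 2
  Total hydrogens = 18.
Molecular formula: C10H18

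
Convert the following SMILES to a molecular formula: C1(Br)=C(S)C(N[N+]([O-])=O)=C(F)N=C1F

C5H2BrF2N3O2S

Heavy atoms from the SMILES: 1 Br, 5 C, 2 F, 3 N, 2 O, 1 S.
Implicit hydrogens by atom environment:
  5 × C (aromatic): no H
  2 × F: no H
  1 × Br: no H
  1 × N: 1 H
  1 × N (aromatic): no H
  1 × N (charge +1): no H
  1 × O: no H
  1 × O (charge -1): no H
  1 × S: 1 H
  Total hydrogens = 2.
Molecular formula: C5H2BrF2N3O2S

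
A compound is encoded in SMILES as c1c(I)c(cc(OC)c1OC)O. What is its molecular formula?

Heavy atoms from the SMILES: 8 C, 1 I, 3 O.
Implicit hydrogens by atom environment:
  4 × C (aromatic): no H
  2 × C: 3 H each → 6
  2 × C (aromatic): 1 H each → 2
  2 × O: no H
  1 × I: no H
  1 × O: 1 H
  Total hydrogens = 9.
Molecular formula: C8H9IO3

C8H9IO3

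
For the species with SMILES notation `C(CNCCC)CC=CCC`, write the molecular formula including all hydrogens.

C10H21N

Heavy atoms from the SMILES: 10 C, 1 N.
Implicit hydrogens by atom environment:
  6 × C: 2 H each → 12
  2 × C: 3 H each → 6
  2 × C: 1 H each → 2
  1 × N: 1 H
  Total hydrogens = 21.
Molecular formula: C10H21N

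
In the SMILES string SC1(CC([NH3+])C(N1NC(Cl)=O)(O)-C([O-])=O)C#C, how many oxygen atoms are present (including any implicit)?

4

The symbol for oxygen appears 4 times in the SMILES.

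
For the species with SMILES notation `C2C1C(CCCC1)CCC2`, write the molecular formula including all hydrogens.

C10H18

Heavy atoms from the SMILES: 10 C.
Implicit hydrogens by atom environment:
  8 × C: 2 H each → 16
  2 × C: 1 H each → 2
  Total hydrogens = 18.
Molecular formula: C10H18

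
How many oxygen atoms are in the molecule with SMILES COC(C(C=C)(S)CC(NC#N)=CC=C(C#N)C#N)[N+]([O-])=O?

The symbol for oxygen appears 3 times in the SMILES.

3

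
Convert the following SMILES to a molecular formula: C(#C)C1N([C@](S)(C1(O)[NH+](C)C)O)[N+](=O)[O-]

C7H12N3O4S+

Heavy atoms from the SMILES: 7 C, 3 N, 4 O, 1 S.
Implicit hydrogens by atom environment:
  3 × C: no H
  2 × C: 3 H each → 6
  2 × C: 1 H each → 2
  2 × O: 1 H each → 2
  1 × N (charge +1): 1 H
  1 × N: no H
  1 × N (charge +1): no H
  1 × O: no H
  1 × O (charge -1): no H
  1 × S: 1 H
  Total hydrogens = 12.
Net charge +1.
Molecular formula: C7H12N3O4S+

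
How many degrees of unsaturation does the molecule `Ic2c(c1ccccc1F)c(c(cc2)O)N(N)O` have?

8

Molecular formula from the SMILES: C12H10FIN2O2.
DoU = (2C + 2 + N − H − X)/2 = (2·12 + 2 + 2 − 10 − 2)/2 = 16/2 = 8.
(Structurally: 2 ring(s) + 6 π bond(s) = 8.)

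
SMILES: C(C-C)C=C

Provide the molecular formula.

Heavy atoms from the SMILES: 5 C.
Implicit hydrogens by atom environment:
  3 × C: 2 H each → 6
  1 × C: 3 H
  1 × C: 1 H
  Total hydrogens = 10.
Molecular formula: C5H10

C5H10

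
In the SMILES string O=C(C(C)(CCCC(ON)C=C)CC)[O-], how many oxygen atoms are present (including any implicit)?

3

The symbol for oxygen appears 3 times in the SMILES.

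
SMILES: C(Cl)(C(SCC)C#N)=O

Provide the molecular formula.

Heavy atoms from the SMILES: 5 C, 1 Cl, 1 N, 1 O, 1 S.
Implicit hydrogens by atom environment:
  2 × C: no H
  1 × C: 3 H
  1 × C: 2 H
  1 × C: 1 H
  1 × Cl: no H
  1 × N: no H
  1 × O: no H
  1 × S: no H
  Total hydrogens = 6.
Molecular formula: C5H6ClNOS

C5H6ClNOS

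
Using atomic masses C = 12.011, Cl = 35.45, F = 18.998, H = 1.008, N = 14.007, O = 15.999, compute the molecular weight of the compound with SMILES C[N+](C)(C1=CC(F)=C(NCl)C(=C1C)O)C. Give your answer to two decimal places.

Molecular formula: C10H15ClFN2O+.
M = 10×12.011 + 1×35.45 + 1×18.998 + 15×1.008 + 2×14.007 + 1×15.999 = 233.69 g/mol.

233.69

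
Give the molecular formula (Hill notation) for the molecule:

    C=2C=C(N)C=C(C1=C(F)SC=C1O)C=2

Heavy atoms from the SMILES: 10 C, 1 F, 1 N, 1 O, 1 S.
Implicit hydrogens by atom environment:
  5 × C (aromatic): 1 H each → 5
  5 × C (aromatic): no H
  1 × F: no H
  1 × N: 2 H
  1 × O: 1 H
  1 × S (aromatic): no H
  Total hydrogens = 8.
Molecular formula: C10H8FNOS

C10H8FNOS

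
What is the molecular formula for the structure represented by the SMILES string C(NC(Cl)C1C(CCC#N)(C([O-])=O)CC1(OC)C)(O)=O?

Heavy atoms from the SMILES: 12 C, 1 Cl, 2 N, 5 O.
Implicit hydrogens by atom environment:
  5 × C: no H
  3 × C: 2 H each → 6
  3 × O: no H
  2 × C: 3 H each → 6
  2 × C: 1 H each → 2
  1 × Cl: no H
  1 × N: 1 H
  1 × N: no H
  1 × O: 1 H
  1 × O (charge -1): no H
  Total hydrogens = 16.
Net charge -1.
Molecular formula: C12H16ClN2O5-

C12H16ClN2O5-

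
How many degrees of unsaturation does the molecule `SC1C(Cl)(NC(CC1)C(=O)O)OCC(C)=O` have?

Molecular formula from the SMILES: C9H14ClNO4S.
DoU = (2C + 2 + N − H − X)/2 = (2·9 + 2 + 1 − 14 − 1)/2 = 6/2 = 3.
(Structurally: 1 ring(s) + 2 π bond(s) = 3.)

3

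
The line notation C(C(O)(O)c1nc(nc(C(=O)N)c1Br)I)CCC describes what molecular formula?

C10H13BrIN3O3

Heavy atoms from the SMILES: 1 Br, 10 C, 1 I, 3 N, 3 O.
Implicit hydrogens by atom environment:
  4 × C (aromatic): no H
  3 × C: 2 H each → 6
  2 × C: no H
  2 × N (aromatic): no H
  2 × O: 1 H each → 2
  1 × Br: no H
  1 × C: 3 H
  1 × I: no H
  1 × N: 2 H
  1 × O: no H
  Total hydrogens = 13.
Molecular formula: C10H13BrIN3O3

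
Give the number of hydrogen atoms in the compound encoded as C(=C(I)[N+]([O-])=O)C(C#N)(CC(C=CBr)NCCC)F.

14

Hydrogens are implicit in SMILES; fill each atom to its normal valence:
  4 × C: 1 H each → 4
  3 × C: 2 H each → 6
  3 × C: no H
  1 × Br: no H
  1 × C: 3 H
  1 × F: no H
  1 × I: no H
  1 × N: 1 H
  1 × N (charge +1): no H
  1 × N: no H
  1 × O: no H
  1 × O (charge -1): no H
  Total hydrogens = 14.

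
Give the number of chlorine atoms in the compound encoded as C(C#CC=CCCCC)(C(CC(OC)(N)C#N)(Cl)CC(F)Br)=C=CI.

The symbol for chlorine appears 1 time in the SMILES.

1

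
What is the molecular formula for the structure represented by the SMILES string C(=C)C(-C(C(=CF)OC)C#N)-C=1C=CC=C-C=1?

C14H14FNO

Heavy atoms from the SMILES: 14 C, 1 F, 1 N, 1 O.
Implicit hydrogens by atom environment:
  5 × C (aromatic): 1 H each → 5
  4 × C: 1 H each → 4
  2 × C: no H
  1 × C: 3 H
  1 × C: 2 H
  1 × C (aromatic): no H
  1 × F: no H
  1 × N: no H
  1 × O: no H
  Total hydrogens = 14.
Molecular formula: C14H14FNO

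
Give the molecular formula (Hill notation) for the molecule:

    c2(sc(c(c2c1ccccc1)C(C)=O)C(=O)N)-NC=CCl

C15H13ClN2O2S

Heavy atoms from the SMILES: 15 C, 1 Cl, 2 N, 2 O, 1 S.
Implicit hydrogens by atom environment:
  5 × C (aromatic): 1 H each → 5
  5 × C (aromatic): no H
  2 × C: 1 H each → 2
  2 × C: no H
  2 × O: no H
  1 × C: 3 H
  1 × Cl: no H
  1 × N: 2 H
  1 × N: 1 H
  1 × S (aromatic): no H
  Total hydrogens = 13.
Molecular formula: C15H13ClN2O2S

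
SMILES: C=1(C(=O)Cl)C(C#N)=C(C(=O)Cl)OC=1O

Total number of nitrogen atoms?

The symbol for nitrogen appears 1 time in the SMILES.

1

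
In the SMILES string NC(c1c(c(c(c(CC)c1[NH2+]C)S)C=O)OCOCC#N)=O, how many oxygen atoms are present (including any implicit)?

4

The symbol for oxygen appears 4 times in the SMILES.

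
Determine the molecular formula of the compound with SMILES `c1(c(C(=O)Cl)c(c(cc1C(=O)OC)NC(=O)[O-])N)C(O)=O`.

C11H8ClN2O7-

Heavy atoms from the SMILES: 11 C, 1 Cl, 2 N, 7 O.
Implicit hydrogens by atom environment:
  5 × C (aromatic): no H
  5 × O: no H
  4 × C: no H
  1 × C: 3 H
  1 × C (aromatic): 1 H
  1 × Cl: no H
  1 × N: 2 H
  1 × N: 1 H
  1 × O: 1 H
  1 × O (charge -1): no H
  Total hydrogens = 8.
Net charge -1.
Molecular formula: C11H8ClN2O7-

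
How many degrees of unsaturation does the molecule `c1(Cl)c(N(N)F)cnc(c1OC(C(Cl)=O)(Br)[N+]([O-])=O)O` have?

Molecular formula from the SMILES: C7H4BrCl2FN4O5.
DoU = (2C + 2 + N − H − X)/2 = (2·7 + 2 + 4 − 4 − 4)/2 = 12/2 = 6.
(Structurally: 1 ring(s) + 5 π bond(s) = 6.)

6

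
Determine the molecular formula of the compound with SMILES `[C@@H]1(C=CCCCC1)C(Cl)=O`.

Heavy atoms from the SMILES: 8 C, 1 Cl, 1 O.
Implicit hydrogens by atom environment:
  4 × C: 2 H each → 8
  3 × C: 1 H each → 3
  1 × C: no H
  1 × Cl: no H
  1 × O: no H
  Total hydrogens = 11.
Molecular formula: C8H11ClO

C8H11ClO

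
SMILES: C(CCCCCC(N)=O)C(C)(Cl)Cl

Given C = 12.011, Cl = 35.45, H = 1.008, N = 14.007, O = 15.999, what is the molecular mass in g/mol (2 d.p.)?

Molecular formula: C9H17Cl2NO.
M = 9×12.011 + 2×35.45 + 17×1.008 + 1×14.007 + 1×15.999 = 226.14 g/mol.

226.14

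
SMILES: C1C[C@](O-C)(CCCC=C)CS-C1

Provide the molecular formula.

Heavy atoms from the SMILES: 11 C, 1 O, 1 S.
Implicit hydrogens by atom environment:
  8 × C: 2 H each → 16
  1 × C: 3 H
  1 × C: 1 H
  1 × C: no H
  1 × O: no H
  1 × S: no H
  Total hydrogens = 20.
Molecular formula: C11H20OS

C11H20OS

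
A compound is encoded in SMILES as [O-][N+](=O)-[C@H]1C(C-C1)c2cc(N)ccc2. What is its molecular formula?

Heavy atoms from the SMILES: 10 C, 2 N, 2 O.
Implicit hydrogens by atom environment:
  4 × C (aromatic): 1 H each → 4
  2 × C: 2 H each → 4
  2 × C: 1 H each → 2
  2 × C (aromatic): no H
  1 × N: 2 H
  1 × N (charge +1): no H
  1 × O: no H
  1 × O (charge -1): no H
  Total hydrogens = 12.
Molecular formula: C10H12N2O2

C10H12N2O2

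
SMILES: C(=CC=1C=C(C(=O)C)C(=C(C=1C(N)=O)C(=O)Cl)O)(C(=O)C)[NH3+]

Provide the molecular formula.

C14H14ClN2O5+

Heavy atoms from the SMILES: 14 C, 1 Cl, 2 N, 5 O.
Implicit hydrogens by atom environment:
  5 × C (aromatic): no H
  5 × C: no H
  4 × O: no H
  2 × C: 3 H each → 6
  1 × C (aromatic): 1 H
  1 × C: 1 H
  1 × Cl: no H
  1 × N (charge +1): 3 H
  1 × N: 2 H
  1 × O: 1 H
  Total hydrogens = 14.
Net charge +1.
Molecular formula: C14H14ClN2O5+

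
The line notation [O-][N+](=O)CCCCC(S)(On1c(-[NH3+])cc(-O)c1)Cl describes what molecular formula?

C9H15ClN3O4S+

Heavy atoms from the SMILES: 9 C, 1 Cl, 3 N, 4 O, 1 S.
Implicit hydrogens by atom environment:
  4 × C: 2 H each → 8
  2 × C (aromatic): 1 H each → 2
  2 × C (aromatic): no H
  2 × O: no H
  1 × C: no H
  1 × Cl: no H
  1 × N (charge +1): 3 H
  1 × N (aromatic): no H
  1 × N (charge +1): no H
  1 × O: 1 H
  1 × O (charge -1): no H
  1 × S: 1 H
  Total hydrogens = 15.
Net charge +1.
Molecular formula: C9H15ClN3O4S+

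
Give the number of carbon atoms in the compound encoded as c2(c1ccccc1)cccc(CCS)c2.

The symbol for carbon appears 14 times in the SMILES. Lowercase c denotes aromatic carbon and counts toward C.

14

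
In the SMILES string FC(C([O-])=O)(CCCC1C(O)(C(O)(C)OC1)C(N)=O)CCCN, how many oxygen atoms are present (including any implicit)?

6

The symbol for oxygen appears 6 times in the SMILES.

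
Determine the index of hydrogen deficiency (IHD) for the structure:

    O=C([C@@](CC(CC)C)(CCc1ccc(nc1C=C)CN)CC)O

6

Molecular formula from the SMILES: C19H30N2O2.
DoU = (2C + 2 + N − H − X)/2 = (2·19 + 2 + 2 − 30 − 0)/2 = 12/2 = 6.
(Structurally: 1 ring(s) + 5 π bond(s) = 6.)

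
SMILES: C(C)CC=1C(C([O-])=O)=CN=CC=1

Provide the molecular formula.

Heavy atoms from the SMILES: 9 C, 1 N, 2 O.
Implicit hydrogens by atom environment:
  3 × C (aromatic): 1 H each → 3
  2 × C: 2 H each → 4
  2 × C (aromatic): no H
  1 × C: 3 H
  1 × C: no H
  1 × N (aromatic): no H
  1 × O: no H
  1 × O (charge -1): no H
  Total hydrogens = 10.
Net charge -1.
Molecular formula: C9H10NO2-

C9H10NO2-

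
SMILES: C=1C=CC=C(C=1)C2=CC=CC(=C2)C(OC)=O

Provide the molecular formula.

C14H12O2

Heavy atoms from the SMILES: 14 C, 2 O.
Implicit hydrogens by atom environment:
  9 × C (aromatic): 1 H each → 9
  3 × C (aromatic): no H
  2 × O: no H
  1 × C: 3 H
  1 × C: no H
  Total hydrogens = 12.
Molecular formula: C14H12O2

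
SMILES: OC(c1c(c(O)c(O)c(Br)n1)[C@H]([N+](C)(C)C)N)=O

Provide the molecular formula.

C10H15BrN3O4+

Heavy atoms from the SMILES: 1 Br, 10 C, 3 N, 4 O.
Implicit hydrogens by atom environment:
  5 × C (aromatic): no H
  3 × C: 3 H each → 9
  3 × O: 1 H each → 3
  1 × Br: no H
  1 × C: 1 H
  1 × C: no H
  1 × N: 2 H
  1 × N (aromatic): no H
  1 × N (charge +1): no H
  1 × O: no H
  Total hydrogens = 15.
Net charge +1.
Molecular formula: C10H15BrN3O4+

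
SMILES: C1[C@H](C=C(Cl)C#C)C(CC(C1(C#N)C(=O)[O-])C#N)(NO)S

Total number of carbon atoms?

The symbol for carbon appears 13 times in the SMILES. (Cl is a single chlorine, not C + l.)

13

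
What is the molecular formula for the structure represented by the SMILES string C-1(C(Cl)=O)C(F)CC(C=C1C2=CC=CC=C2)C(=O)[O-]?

C14H11ClFO3-

Heavy atoms from the SMILES: 14 C, 1 Cl, 1 F, 3 O.
Implicit hydrogens by atom environment:
  5 × C (aromatic): 1 H each → 5
  4 × C: 1 H each → 4
  3 × C: no H
  2 × O: no H
  1 × C: 2 H
  1 × C (aromatic): no H
  1 × Cl: no H
  1 × F: no H
  1 × O (charge -1): no H
  Total hydrogens = 11.
Net charge -1.
Molecular formula: C14H11ClFO3-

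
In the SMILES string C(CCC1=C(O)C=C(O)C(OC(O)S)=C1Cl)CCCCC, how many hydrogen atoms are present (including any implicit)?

Hydrogens are implicit in SMILES; fill each atom to its normal valence:
  7 × C: 2 H each → 14
  5 × C (aromatic): no H
  3 × O: 1 H each → 3
  1 × C: 3 H
  1 × C (aromatic): 1 H
  1 × C: 1 H
  1 × Cl: no H
  1 × O: no H
  1 × S: 1 H
  Total hydrogens = 23.

23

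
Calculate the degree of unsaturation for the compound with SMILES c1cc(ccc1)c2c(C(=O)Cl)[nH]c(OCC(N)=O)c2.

Molecular formula from the SMILES: C13H11ClN2O3.
DoU = (2C + 2 + N − H − X)/2 = (2·13 + 2 + 2 − 11 − 1)/2 = 18/2 = 9.
(Structurally: 2 ring(s) + 7 π bond(s) = 9.)

9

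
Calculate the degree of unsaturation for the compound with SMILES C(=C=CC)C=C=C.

Molecular formula from the SMILES: C7H8.
DoU = (2C + 2 + N − H − X)/2 = (2·7 + 2 + 0 − 8 − 0)/2 = 8/2 = 4.
(Structurally: 0 ring(s) + 4 π bond(s) = 4.)

4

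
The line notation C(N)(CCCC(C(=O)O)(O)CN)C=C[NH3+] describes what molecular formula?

Heavy atoms from the SMILES: 9 C, 3 N, 3 O.
Implicit hydrogens by atom environment:
  4 × C: 2 H each → 8
  3 × C: 1 H each → 3
  2 × C: no H
  2 × N: 2 H each → 4
  2 × O: 1 H each → 2
  1 × N (charge +1): 3 H
  1 × O: no H
  Total hydrogens = 20.
Net charge +1.
Molecular formula: C9H20N3O3+

C9H20N3O3+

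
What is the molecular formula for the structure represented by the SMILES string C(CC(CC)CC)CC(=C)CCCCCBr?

C15H29Br

Heavy atoms from the SMILES: 1 Br, 15 C.
Implicit hydrogens by atom environment:
  11 × C: 2 H each → 22
  2 × C: 3 H each → 6
  1 × Br: no H
  1 × C: 1 H
  1 × C: no H
  Total hydrogens = 29.
Molecular formula: C15H29Br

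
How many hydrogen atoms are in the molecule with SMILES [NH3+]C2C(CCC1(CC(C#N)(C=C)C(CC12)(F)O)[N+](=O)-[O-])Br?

Hydrogens are implicit in SMILES; fill each atom to its normal valence:
  5 × C: 2 H each → 10
  4 × C: 1 H each → 4
  4 × C: no H
  1 × Br: no H
  1 × F: no H
  1 × N (charge +1): 3 H
  1 × N (charge +1): no H
  1 × N: no H
  1 × O: 1 H
  1 × O: no H
  1 × O (charge -1): no H
  Total hydrogens = 18.

18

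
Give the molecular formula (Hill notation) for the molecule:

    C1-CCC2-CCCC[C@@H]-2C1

C10H18

Heavy atoms from the SMILES: 10 C.
Implicit hydrogens by atom environment:
  8 × C: 2 H each → 16
  2 × C: 1 H each → 2
  Total hydrogens = 18.
Molecular formula: C10H18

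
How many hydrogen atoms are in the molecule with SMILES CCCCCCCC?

Hydrogens are implicit in SMILES; fill each atom to its normal valence:
  6 × C: 2 H each → 12
  2 × C: 3 H each → 6
  Total hydrogens = 18.

18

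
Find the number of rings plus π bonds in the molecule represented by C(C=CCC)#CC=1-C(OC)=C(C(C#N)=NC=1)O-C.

Molecular formula from the SMILES: C14H14N2O2.
DoU = (2C + 2 + N − H − X)/2 = (2·14 + 2 + 2 − 14 − 0)/2 = 18/2 = 9.
(Structurally: 1 ring(s) + 8 π bond(s) = 9.)

9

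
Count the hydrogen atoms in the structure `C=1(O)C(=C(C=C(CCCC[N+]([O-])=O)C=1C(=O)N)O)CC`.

Hydrogens are implicit in SMILES; fill each atom to its normal valence:
  5 × C: 2 H each → 10
  5 × C (aromatic): no H
  2 × O: 1 H each → 2
  2 × O: no H
  1 × C: 3 H
  1 × C (aromatic): 1 H
  1 × C: no H
  1 × N: 2 H
  1 × N (charge +1): no H
  1 × O (charge -1): no H
  Total hydrogens = 18.

18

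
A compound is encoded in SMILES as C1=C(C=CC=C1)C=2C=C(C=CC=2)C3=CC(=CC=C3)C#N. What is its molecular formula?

Heavy atoms from the SMILES: 19 C, 1 N.
Implicit hydrogens by atom environment:
  13 × C (aromatic): 1 H each → 13
  5 × C (aromatic): no H
  1 × C: no H
  1 × N: no H
  Total hydrogens = 13.
Molecular formula: C19H13N

C19H13N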